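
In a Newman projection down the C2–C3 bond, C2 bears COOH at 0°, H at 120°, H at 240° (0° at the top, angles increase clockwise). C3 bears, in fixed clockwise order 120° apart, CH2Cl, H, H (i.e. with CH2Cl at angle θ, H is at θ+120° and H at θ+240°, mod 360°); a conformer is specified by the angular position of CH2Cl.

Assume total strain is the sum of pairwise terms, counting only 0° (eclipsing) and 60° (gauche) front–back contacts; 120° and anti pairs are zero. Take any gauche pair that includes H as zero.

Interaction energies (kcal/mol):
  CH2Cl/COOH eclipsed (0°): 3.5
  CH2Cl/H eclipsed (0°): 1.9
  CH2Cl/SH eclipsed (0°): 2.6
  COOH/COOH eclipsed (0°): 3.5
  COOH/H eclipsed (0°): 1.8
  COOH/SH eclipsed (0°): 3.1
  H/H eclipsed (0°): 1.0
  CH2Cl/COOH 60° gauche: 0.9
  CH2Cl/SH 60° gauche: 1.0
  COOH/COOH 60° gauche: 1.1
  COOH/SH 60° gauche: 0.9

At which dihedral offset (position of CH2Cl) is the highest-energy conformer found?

CH2Cl at 0° (eclipsed): COOH(0°)/CH2Cl(0°) eclipsed 3.5; H(120°)/H(120°) eclipsed 1.0; H(240°)/H(240°) eclipsed 1.0 → 5.5 kcal/mol.
CH2Cl at 60° (staggered): COOH(0°)/CH2Cl(60°) gauche 0.9 → 0.9 kcal/mol.
CH2Cl at 120° (eclipsed): COOH(0°)/H(0°) eclipsed 1.8; H(120°)/CH2Cl(120°) eclipsed 1.9; H(240°)/H(240°) eclipsed 1.0 → 4.7 kcal/mol.
CH2Cl at 180° (staggered): no non-H gauche contacts → 0.0 kcal/mol.
CH2Cl at 240° (eclipsed): COOH(0°)/H(0°) eclipsed 1.8; H(120°)/H(120°) eclipsed 1.0; H(240°)/CH2Cl(240°) eclipsed 1.9 → 4.7 kcal/mol.
CH2Cl at 300° (staggered): COOH(0°)/CH2Cl(300°) gauche 0.9 → 0.9 kcal/mol.
The maximum (5.5 kcal/mol) occurs with CH2Cl at 0°.

0°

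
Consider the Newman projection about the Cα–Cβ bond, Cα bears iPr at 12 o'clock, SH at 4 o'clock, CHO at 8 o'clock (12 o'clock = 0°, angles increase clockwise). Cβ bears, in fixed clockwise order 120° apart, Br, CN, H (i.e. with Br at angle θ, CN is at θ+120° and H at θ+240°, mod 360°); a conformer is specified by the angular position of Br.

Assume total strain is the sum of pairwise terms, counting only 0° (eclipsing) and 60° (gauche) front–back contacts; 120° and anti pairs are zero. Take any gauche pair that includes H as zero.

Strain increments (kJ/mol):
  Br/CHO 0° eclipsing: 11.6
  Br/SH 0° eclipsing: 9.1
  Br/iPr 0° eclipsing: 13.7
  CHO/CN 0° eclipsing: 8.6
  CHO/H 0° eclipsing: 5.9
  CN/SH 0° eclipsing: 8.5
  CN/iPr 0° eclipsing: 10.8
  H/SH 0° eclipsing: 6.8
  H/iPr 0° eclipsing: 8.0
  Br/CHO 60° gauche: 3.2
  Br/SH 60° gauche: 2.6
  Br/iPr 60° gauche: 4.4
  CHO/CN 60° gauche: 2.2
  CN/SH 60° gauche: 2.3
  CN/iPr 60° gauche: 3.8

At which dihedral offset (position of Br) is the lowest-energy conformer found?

Br at 0° (eclipsed): iPr–Br eclipsed, SH–CN eclipsed, CHO–H eclipsed; 13.7 + 8.5 + 5.9 = 28.1 kJ/mol.
Br at 60° (staggered): iPr–Br gauche, SH–Br gauche, SH–CN gauche, CHO–CN gauche; 4.4 + 2.6 + 2.3 + 2.2 = 11.5 kJ/mol.
Br at 120° (eclipsed): iPr–H eclipsed, SH–Br eclipsed, CHO–CN eclipsed; 8.0 + 9.1 + 8.6 = 25.7 kJ/mol.
Br at 180° (staggered): iPr–CN gauche, SH–Br gauche, CHO–Br gauche, CHO–CN gauche; 3.8 + 2.6 + 3.2 + 2.2 = 11.8 kJ/mol.
Br at 240° (eclipsed): iPr–CN eclipsed, SH–H eclipsed, CHO–Br eclipsed; 10.8 + 6.8 + 11.6 = 29.2 kJ/mol.
Br at 300° (staggered): iPr–Br gauche, iPr–CN gauche, SH–CN gauche, CHO–Br gauche; 4.4 + 3.8 + 2.3 + 3.2 = 13.7 kJ/mol.
The minimum (11.5 kJ/mol) occurs with Br at 60°.

60°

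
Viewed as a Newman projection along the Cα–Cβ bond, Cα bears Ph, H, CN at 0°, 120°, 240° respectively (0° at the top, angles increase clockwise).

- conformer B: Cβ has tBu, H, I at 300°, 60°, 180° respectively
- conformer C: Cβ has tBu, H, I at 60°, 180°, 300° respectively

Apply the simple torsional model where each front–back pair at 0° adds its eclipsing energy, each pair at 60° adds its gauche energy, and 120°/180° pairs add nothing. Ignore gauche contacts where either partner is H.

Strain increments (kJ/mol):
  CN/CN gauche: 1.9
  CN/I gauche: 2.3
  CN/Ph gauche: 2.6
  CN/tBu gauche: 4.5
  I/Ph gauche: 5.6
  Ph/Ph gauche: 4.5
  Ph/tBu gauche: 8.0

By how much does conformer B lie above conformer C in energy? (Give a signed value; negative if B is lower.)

B (staggered): Ph–tBu gauche, CN–tBu gauche, CN–I gauche; 8.0 + 4.5 + 2.3 = 14.8 kJ/mol.
C (staggered): Ph–tBu gauche, Ph–I gauche, CN–I gauche; 8.0 + 5.6 + 2.3 = 15.9 kJ/mol.
E(B) − E(C) = 14.8 − 15.9 = -1.1 kJ/mol.

-1.1 kJ/mol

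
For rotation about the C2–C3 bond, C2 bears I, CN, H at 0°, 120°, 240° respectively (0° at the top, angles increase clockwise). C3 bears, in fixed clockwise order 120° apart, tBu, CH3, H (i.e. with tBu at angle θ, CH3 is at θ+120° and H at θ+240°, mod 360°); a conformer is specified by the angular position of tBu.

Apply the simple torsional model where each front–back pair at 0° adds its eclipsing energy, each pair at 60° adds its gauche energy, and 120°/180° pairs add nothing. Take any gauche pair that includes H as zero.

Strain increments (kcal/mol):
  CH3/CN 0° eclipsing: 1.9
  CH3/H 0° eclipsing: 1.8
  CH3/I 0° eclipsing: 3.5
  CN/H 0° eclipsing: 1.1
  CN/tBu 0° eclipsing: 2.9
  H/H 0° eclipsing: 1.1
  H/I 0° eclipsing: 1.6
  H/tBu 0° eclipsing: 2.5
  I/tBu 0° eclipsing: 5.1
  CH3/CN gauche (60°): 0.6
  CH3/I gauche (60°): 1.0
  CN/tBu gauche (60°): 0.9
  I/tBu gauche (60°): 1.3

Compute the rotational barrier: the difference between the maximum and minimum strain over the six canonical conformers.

tBu at 0° (eclipsed): I(0°)/tBu(0°) eclipsed 5.1; CN(120°)/CH3(120°) eclipsed 1.9; H(240°)/H(240°) eclipsed 1.1 → 8.1 kcal/mol.
tBu at 60° (staggered): I(0°)/tBu(60°) gauche 1.3; CN(120°)/tBu(60°) gauche 0.9; CN(120°)/CH3(180°) gauche 0.6 → 2.8 kcal/mol.
tBu at 120° (eclipsed): I(0°)/H(0°) eclipsed 1.6; CN(120°)/tBu(120°) eclipsed 2.9; H(240°)/CH3(240°) eclipsed 1.8 → 6.3 kcal/mol.
tBu at 180° (staggered): I(0°)/CH3(300°) gauche 1.0; CN(120°)/tBu(180°) gauche 0.9 → 1.9 kcal/mol.
tBu at 240° (eclipsed): I(0°)/CH3(0°) eclipsed 3.5; CN(120°)/H(120°) eclipsed 1.1; H(240°)/tBu(240°) eclipsed 2.5 → 7.1 kcal/mol.
tBu at 300° (staggered): I(0°)/tBu(300°) gauche 1.3; I(0°)/CH3(60°) gauche 1.0; CN(120°)/CH3(60°) gauche 0.6 → 2.9 kcal/mol.
Max at 0° (8.1 kcal/mol), min at 180° (1.9 kcal/mol); barrier = 6.2 kcal/mol.

6.2 kcal/mol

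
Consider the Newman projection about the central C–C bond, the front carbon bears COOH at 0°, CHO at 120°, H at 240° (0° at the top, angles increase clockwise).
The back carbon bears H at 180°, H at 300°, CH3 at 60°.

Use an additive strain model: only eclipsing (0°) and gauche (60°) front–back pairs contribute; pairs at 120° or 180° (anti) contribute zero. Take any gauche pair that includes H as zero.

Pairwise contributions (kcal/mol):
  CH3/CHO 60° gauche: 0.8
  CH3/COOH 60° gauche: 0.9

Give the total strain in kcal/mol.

This conformer (staggered): COOH(0°)/CH3(60°) gauche 0.9; CHO(120°)/CH3(60°) gauche 0.8 → 1.7 kcal/mol.

1.7 kcal/mol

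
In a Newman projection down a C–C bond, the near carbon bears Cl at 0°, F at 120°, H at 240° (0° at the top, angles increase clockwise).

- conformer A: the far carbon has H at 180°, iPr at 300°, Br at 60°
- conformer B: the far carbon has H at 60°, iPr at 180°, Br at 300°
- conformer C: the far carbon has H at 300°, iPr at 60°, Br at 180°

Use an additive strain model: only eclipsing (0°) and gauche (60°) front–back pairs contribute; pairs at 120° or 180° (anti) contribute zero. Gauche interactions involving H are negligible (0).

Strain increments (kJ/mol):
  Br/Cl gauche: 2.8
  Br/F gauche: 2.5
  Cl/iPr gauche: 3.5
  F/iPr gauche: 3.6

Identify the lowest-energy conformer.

B

A (staggered): Cl(0°)/iPr(300°) gauche 3.5; Cl(0°)/Br(60°) gauche 2.8; F(120°)/Br(60°) gauche 2.5 → 8.8 kJ/mol.
B (staggered): Cl(0°)/Br(300°) gauche 2.8; F(120°)/iPr(180°) gauche 3.6 → 6.4 kJ/mol.
C (staggered): Cl(0°)/iPr(60°) gauche 3.5; F(120°)/iPr(60°) gauche 3.6; F(120°)/Br(180°) gauche 2.5 → 9.6 kJ/mol.
B has the lowest total (6.4 kJ/mol).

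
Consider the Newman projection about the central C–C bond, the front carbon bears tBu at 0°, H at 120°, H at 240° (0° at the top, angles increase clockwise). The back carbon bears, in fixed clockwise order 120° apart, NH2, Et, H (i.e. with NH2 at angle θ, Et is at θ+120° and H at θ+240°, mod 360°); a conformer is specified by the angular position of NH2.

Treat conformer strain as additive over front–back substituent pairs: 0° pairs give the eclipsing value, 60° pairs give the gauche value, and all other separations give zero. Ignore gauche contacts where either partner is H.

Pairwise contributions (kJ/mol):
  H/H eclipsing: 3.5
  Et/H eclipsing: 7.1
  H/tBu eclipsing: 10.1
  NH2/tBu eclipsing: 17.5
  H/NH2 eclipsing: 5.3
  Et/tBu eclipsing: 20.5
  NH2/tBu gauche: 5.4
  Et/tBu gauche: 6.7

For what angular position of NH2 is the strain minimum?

NH2 at 0° (eclipsed): tBu–NH2 eclipsed, H–Et eclipsed, H–H eclipsed; 17.5 + 7.1 + 3.5 = 28.1 kJ/mol.
NH2 at 60° (staggered): tBu–NH2 gauche; 5.4 = 5.4 kJ/mol.
NH2 at 120° (eclipsed): tBu–H eclipsed, H–NH2 eclipsed, H–Et eclipsed; 10.1 + 5.3 + 7.1 = 22.5 kJ/mol.
NH2 at 180° (staggered): tBu–Et gauche; 6.7 = 6.7 kJ/mol.
NH2 at 240° (eclipsed): tBu–Et eclipsed, H–H eclipsed, H–NH2 eclipsed; 20.5 + 3.5 + 5.3 = 29.3 kJ/mol.
NH2 at 300° (staggered): tBu–NH2 gauche, tBu–Et gauche; 5.4 + 6.7 = 12.1 kJ/mol.
The minimum (5.4 kJ/mol) occurs with NH2 at 60°.

60°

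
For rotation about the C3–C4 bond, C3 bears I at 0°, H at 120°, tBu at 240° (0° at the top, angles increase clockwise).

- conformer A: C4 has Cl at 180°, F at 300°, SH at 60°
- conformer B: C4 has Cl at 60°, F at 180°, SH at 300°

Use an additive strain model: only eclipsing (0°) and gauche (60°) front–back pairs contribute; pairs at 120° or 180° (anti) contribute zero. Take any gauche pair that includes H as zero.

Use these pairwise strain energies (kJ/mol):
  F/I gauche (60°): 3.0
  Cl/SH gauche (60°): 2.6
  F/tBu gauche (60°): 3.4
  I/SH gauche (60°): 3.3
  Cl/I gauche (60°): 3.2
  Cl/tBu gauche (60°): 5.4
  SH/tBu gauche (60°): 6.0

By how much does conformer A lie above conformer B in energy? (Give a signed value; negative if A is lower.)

-0.8 kJ/mol

A (staggered): I(0°)/F(300°) gauche 3.0; I(0°)/SH(60°) gauche 3.3; tBu(240°)/Cl(180°) gauche 5.4; tBu(240°)/F(300°) gauche 3.4 → 15.1 kJ/mol.
B (staggered): I(0°)/Cl(60°) gauche 3.2; I(0°)/SH(300°) gauche 3.3; tBu(240°)/F(180°) gauche 3.4; tBu(240°)/SH(300°) gauche 6.0 → 15.9 kJ/mol.
E(A) − E(B) = 15.1 − 15.9 = -0.8 kJ/mol.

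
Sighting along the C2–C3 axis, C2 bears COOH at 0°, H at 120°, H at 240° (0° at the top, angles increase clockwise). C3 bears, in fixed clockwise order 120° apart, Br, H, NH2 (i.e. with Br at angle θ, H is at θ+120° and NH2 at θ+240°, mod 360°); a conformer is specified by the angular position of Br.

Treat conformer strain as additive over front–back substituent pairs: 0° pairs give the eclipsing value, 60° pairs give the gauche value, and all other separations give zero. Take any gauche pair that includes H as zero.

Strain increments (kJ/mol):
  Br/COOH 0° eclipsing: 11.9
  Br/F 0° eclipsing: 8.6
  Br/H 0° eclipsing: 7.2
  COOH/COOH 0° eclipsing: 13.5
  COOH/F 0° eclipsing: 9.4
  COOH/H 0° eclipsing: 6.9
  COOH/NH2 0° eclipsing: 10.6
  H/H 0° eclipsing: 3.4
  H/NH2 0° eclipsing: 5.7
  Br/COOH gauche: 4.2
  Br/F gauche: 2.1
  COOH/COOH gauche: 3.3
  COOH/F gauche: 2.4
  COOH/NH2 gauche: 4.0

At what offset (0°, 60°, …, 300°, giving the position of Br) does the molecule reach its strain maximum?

120°

Br at 0° (eclipsed): COOH–Br eclipsed, H–H eclipsed, H–NH2 eclipsed; 11.9 + 3.4 + 5.7 = 21.0 kJ/mol.
Br at 60° (staggered): COOH–Br gauche, COOH–NH2 gauche; 4.2 + 4.0 = 8.2 kJ/mol.
Br at 120° (eclipsed): COOH–NH2 eclipsed, H–Br eclipsed, H–H eclipsed; 10.6 + 7.2 + 3.4 = 21.2 kJ/mol.
Br at 180° (staggered): COOH–NH2 gauche; 4.0 = 4.0 kJ/mol.
Br at 240° (eclipsed): COOH–H eclipsed, H–NH2 eclipsed, H–Br eclipsed; 6.9 + 5.7 + 7.2 = 19.8 kJ/mol.
Br at 300° (staggered): COOH–Br gauche; 4.2 = 4.2 kJ/mol.
The maximum (21.2 kJ/mol) occurs with Br at 120°.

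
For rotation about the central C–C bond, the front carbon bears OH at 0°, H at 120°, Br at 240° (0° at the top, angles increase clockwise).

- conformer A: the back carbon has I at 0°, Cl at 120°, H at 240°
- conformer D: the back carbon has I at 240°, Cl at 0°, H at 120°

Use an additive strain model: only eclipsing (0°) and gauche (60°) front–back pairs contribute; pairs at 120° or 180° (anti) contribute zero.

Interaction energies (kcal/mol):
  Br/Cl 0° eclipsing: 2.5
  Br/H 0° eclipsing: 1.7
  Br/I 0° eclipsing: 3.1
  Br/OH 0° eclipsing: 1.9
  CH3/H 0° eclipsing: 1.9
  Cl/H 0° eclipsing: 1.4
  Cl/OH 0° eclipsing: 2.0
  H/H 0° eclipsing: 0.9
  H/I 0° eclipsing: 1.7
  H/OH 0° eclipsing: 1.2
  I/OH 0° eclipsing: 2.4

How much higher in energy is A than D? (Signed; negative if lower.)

A (eclipsed): OH–I eclipsed, H–Cl eclipsed, Br–H eclipsed; 2.4 + 1.4 + 1.7 = 5.5 kcal/mol.
D (eclipsed): OH–Cl eclipsed, H–H eclipsed, Br–I eclipsed; 2.0 + 0.9 + 3.1 = 6.0 kcal/mol.
E(A) − E(D) = 5.5 − 6.0 = -0.5 kcal/mol.

-0.5 kcal/mol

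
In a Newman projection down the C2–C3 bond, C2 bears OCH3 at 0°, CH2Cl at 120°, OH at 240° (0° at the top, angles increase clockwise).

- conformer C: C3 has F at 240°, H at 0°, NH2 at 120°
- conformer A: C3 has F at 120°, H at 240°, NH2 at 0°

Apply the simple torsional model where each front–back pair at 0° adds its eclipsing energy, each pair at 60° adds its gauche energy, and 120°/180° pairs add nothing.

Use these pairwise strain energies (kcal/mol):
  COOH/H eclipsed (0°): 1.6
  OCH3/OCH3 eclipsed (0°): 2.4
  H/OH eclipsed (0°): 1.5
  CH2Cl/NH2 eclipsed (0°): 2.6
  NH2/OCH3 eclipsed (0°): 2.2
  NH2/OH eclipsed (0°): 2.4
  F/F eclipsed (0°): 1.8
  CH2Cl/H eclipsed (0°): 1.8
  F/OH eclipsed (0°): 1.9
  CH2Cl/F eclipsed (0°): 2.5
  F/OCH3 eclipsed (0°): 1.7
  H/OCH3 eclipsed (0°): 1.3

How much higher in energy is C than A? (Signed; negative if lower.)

C (eclipsed): OCH3(0°)/H(0°) eclipsed 1.3; CH2Cl(120°)/NH2(120°) eclipsed 2.6; OH(240°)/F(240°) eclipsed 1.9 → 5.8 kcal/mol.
A (eclipsed): OCH3(0°)/NH2(0°) eclipsed 2.2; CH2Cl(120°)/F(120°) eclipsed 2.5; OH(240°)/H(240°) eclipsed 1.5 → 6.2 kcal/mol.
E(C) − E(A) = 5.8 − 6.2 = -0.4 kcal/mol.

-0.4 kcal/mol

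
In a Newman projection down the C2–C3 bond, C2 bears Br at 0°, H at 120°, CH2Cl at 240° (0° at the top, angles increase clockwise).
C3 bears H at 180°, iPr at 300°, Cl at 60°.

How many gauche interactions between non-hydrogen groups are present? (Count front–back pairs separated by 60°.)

3

Non-H gauche pairs: Br(0°)/iPr(300°); Br(0°)/Cl(60°); CH2Cl(240°)/iPr(300°) — 3 interactions.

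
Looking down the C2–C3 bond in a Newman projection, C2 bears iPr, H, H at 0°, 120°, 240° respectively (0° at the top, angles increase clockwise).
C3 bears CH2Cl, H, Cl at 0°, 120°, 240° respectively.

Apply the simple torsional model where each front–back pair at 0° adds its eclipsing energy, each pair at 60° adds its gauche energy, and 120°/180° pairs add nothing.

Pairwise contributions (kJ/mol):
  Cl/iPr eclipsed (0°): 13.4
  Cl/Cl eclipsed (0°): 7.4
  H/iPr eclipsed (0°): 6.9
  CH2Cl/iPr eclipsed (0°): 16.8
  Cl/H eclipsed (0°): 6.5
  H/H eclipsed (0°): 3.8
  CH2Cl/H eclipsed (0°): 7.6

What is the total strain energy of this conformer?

This conformer (eclipsed): iPr(0°)/CH2Cl(0°) eclipsed 16.8; H(120°)/H(120°) eclipsed 3.8; H(240°)/Cl(240°) eclipsed 6.5 → 27.1 kJ/mol.

27.1 kJ/mol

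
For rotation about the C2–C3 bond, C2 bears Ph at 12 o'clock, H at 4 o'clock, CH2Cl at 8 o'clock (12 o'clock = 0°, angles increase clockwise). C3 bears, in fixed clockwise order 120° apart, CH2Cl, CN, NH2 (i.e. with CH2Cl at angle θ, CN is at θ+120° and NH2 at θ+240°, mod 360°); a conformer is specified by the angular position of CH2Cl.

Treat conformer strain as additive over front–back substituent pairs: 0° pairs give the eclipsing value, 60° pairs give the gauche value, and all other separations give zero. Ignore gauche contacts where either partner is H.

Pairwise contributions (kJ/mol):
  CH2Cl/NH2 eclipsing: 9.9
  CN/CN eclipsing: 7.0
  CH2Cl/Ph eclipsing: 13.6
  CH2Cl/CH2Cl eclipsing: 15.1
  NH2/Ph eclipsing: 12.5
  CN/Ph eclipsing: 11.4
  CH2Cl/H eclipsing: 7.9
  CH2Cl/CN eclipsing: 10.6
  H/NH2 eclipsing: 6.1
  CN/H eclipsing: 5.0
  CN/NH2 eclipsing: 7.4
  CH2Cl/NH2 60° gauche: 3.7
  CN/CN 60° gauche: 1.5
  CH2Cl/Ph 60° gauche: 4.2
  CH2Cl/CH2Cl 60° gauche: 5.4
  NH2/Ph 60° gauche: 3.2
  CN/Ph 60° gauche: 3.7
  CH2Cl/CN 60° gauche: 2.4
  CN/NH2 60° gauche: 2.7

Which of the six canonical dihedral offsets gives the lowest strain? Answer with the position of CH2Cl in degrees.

60°

CH2Cl at 0° (eclipsed): Ph(0°)/CH2Cl(0°) eclipsed 13.6; H(120°)/CN(120°) eclipsed 5.0; CH2Cl(240°)/NH2(240°) eclipsed 9.9 → 28.5 kJ/mol.
CH2Cl at 60° (staggered): Ph(0°)/CH2Cl(60°) gauche 4.2; Ph(0°)/NH2(300°) gauche 3.2; CH2Cl(240°)/CN(180°) gauche 2.4; CH2Cl(240°)/NH2(300°) gauche 3.7 → 13.5 kJ/mol.
CH2Cl at 120° (eclipsed): Ph(0°)/NH2(0°) eclipsed 12.5; H(120°)/CH2Cl(120°) eclipsed 7.9; CH2Cl(240°)/CN(240°) eclipsed 10.6 → 31.0 kJ/mol.
CH2Cl at 180° (staggered): Ph(0°)/CN(300°) gauche 3.7; Ph(0°)/NH2(60°) gauche 3.2; CH2Cl(240°)/CH2Cl(180°) gauche 5.4; CH2Cl(240°)/CN(300°) gauche 2.4 → 14.7 kJ/mol.
CH2Cl at 240° (eclipsed): Ph(0°)/CN(0°) eclipsed 11.4; H(120°)/NH2(120°) eclipsed 6.1; CH2Cl(240°)/CH2Cl(240°) eclipsed 15.1 → 32.6 kJ/mol.
CH2Cl at 300° (staggered): Ph(0°)/CH2Cl(300°) gauche 4.2; Ph(0°)/CN(60°) gauche 3.7; CH2Cl(240°)/CH2Cl(300°) gauche 5.4; CH2Cl(240°)/NH2(180°) gauche 3.7 → 17.0 kJ/mol.
The minimum (13.5 kJ/mol) occurs with CH2Cl at 60°.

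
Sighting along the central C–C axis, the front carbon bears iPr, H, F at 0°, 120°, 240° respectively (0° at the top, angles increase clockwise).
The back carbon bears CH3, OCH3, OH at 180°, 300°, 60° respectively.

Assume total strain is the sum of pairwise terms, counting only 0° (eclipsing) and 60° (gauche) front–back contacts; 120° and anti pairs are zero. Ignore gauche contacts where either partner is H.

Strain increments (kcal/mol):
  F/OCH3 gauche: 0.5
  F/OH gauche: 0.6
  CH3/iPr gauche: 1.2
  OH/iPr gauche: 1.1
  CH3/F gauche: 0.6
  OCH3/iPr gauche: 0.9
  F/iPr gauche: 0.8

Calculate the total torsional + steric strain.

3.1 kcal/mol

This conformer is staggered. iPr at 0° is gauche with OCH3 at 300° (0.9); iPr at 0° is gauche with OH at 60° (1.1); F at 240° is gauche with CH3 at 180° (0.6); F at 240° is gauche with OCH3 at 300° (0.5). Total 3.1 kcal/mol.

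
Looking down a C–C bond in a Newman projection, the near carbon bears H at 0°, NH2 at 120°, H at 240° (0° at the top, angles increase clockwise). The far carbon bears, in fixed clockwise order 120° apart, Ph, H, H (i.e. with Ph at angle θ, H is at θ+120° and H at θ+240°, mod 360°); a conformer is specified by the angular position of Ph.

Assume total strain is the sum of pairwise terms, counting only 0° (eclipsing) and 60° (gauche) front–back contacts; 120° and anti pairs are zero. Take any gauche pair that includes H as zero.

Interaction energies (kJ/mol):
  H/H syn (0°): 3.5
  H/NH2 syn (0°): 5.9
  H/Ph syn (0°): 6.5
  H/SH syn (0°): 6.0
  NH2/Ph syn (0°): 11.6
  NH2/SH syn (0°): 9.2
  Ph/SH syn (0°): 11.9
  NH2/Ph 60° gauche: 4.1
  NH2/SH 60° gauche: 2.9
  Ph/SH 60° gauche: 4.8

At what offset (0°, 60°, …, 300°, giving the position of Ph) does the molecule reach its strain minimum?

300°

Ph at 0° (eclipsed): H–Ph eclipsed, NH2–H eclipsed, H–H eclipsed; 6.5 + 5.9 + 3.5 = 15.9 kJ/mol.
Ph at 60° (staggered): NH2–Ph gauche; 4.1 = 4.1 kJ/mol.
Ph at 120° (eclipsed): H–H eclipsed, NH2–Ph eclipsed, H–H eclipsed; 3.5 + 11.6 + 3.5 = 18.6 kJ/mol.
Ph at 180° (staggered): NH2–Ph gauche; 4.1 = 4.1 kJ/mol.
Ph at 240° (eclipsed): H–H eclipsed, NH2–H eclipsed, H–Ph eclipsed; 3.5 + 5.9 + 6.5 = 15.9 kJ/mol.
Ph at 300° (staggered): no non-H gauche contacts → 0.0 kJ/mol.
The minimum (0.0 kJ/mol) occurs with Ph at 300°.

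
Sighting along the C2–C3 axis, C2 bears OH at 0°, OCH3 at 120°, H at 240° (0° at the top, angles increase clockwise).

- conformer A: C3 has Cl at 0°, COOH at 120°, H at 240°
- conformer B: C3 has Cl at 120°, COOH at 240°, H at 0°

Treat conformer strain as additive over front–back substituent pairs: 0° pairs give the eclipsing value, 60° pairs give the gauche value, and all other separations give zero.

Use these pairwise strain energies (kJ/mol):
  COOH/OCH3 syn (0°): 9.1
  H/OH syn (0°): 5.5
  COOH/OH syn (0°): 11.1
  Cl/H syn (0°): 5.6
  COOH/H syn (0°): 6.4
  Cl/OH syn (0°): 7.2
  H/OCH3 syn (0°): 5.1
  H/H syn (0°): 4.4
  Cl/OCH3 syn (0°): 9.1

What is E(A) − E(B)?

-0.3 kJ/mol

A (eclipsed): OH(0°)/Cl(0°) eclipsed 7.2; OCH3(120°)/COOH(120°) eclipsed 9.1; H(240°)/H(240°) eclipsed 4.4 → 20.7 kJ/mol.
B (eclipsed): OH(0°)/H(0°) eclipsed 5.5; OCH3(120°)/Cl(120°) eclipsed 9.1; H(240°)/COOH(240°) eclipsed 6.4 → 21.0 kJ/mol.
E(A) − E(B) = 20.7 − 21.0 = -0.3 kJ/mol.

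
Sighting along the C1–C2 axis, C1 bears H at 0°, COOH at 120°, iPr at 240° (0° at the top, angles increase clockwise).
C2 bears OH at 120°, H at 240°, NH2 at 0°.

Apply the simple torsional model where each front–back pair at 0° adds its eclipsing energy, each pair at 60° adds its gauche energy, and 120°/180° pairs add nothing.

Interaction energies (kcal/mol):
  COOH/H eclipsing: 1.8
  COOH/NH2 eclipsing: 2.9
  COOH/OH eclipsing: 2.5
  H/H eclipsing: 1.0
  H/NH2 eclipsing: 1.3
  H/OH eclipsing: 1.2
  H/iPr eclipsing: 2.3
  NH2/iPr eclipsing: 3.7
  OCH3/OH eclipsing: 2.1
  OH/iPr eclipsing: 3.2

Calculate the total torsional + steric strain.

This conformer (eclipsed): H–NH2 eclipsed, COOH–OH eclipsed, iPr–H eclipsed; 1.3 + 2.5 + 2.3 = 6.1 kcal/mol.

6.1 kcal/mol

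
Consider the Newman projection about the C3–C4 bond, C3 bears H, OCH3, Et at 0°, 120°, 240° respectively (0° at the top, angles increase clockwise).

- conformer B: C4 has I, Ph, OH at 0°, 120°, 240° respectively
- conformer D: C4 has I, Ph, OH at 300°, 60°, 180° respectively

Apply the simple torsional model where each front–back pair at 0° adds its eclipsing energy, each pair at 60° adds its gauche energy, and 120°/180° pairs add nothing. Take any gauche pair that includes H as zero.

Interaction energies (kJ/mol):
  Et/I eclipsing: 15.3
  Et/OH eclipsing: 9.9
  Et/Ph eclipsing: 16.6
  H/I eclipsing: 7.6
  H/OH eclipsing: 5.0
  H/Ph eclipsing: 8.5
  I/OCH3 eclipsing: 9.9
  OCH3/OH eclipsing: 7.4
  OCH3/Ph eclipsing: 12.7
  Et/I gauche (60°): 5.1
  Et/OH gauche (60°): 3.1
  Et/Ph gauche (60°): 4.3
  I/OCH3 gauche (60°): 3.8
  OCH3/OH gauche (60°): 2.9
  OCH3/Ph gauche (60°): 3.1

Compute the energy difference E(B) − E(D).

B is eclipsed. H at 0° is eclipsed with I at 0° (7.6); OCH3 at 120° is eclipsed with Ph at 120° (12.7); Et at 240° is eclipsed with OH at 240° (9.9). Total 30.2 kJ/mol.
D is staggered. OCH3 at 120° is gauche with Ph at 60° (3.1); OCH3 at 120° is gauche with OH at 180° (2.9); Et at 240° is gauche with I at 300° (5.1); Et at 240° is gauche with OH at 180° (3.1). Total 14.2 kJ/mol.
E(B) − E(D) = 30.2 − 14.2 = +16.0 kJ/mol.

+16.0 kJ/mol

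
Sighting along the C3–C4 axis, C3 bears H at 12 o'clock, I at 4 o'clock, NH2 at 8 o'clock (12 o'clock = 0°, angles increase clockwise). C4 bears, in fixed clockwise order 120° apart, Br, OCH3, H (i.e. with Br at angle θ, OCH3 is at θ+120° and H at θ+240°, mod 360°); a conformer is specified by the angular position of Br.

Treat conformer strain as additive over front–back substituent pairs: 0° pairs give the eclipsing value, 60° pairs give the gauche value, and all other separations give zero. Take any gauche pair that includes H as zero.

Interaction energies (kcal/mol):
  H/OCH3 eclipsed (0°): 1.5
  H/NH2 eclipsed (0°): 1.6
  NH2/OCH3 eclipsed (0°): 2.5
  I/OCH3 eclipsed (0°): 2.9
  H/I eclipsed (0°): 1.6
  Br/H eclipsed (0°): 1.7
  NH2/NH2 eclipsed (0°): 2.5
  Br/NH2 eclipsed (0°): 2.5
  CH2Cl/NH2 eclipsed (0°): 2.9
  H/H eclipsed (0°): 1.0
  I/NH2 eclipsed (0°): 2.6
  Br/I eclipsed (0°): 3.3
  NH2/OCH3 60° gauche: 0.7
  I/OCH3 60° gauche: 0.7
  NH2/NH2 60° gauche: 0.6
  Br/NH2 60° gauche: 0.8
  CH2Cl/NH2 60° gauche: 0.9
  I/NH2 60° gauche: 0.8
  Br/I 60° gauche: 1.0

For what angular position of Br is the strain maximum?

Br at 0° is eclipsed. H at 0° is eclipsed with Br at 0° (1.7); I at 120° is eclipsed with OCH3 at 120° (2.9); NH2 at 240° is eclipsed with H at 240° (1.6). Total 6.2 kcal/mol.
Br at 60° is staggered. I at 120° is gauche with Br at 60° (1.0); I at 120° is gauche with OCH3 at 180° (0.7); NH2 at 240° is gauche with OCH3 at 180° (0.7). Total 2.4 kcal/mol.
Br at 120° is eclipsed. H at 0° is eclipsed with H at 0° (1.0); I at 120° is eclipsed with Br at 120° (3.3); NH2 at 240° is eclipsed with OCH3 at 240° (2.5). Total 6.8 kcal/mol.
Br at 180° is staggered. I at 120° is gauche with Br at 180° (1.0); NH2 at 240° is gauche with Br at 180° (0.8); NH2 at 240° is gauche with OCH3 at 300° (0.7). Total 2.5 kcal/mol.
Br at 240° is eclipsed. H at 0° is eclipsed with OCH3 at 0° (1.5); I at 120° is eclipsed with H at 120° (1.6); NH2 at 240° is eclipsed with Br at 240° (2.5). Total 5.6 kcal/mol.
Br at 300° is staggered. I at 120° is gauche with OCH3 at 60° (0.7); NH2 at 240° is gauche with Br at 300° (0.8). Total 1.5 kcal/mol.
The maximum (6.8 kcal/mol) occurs with Br at 120°.

120°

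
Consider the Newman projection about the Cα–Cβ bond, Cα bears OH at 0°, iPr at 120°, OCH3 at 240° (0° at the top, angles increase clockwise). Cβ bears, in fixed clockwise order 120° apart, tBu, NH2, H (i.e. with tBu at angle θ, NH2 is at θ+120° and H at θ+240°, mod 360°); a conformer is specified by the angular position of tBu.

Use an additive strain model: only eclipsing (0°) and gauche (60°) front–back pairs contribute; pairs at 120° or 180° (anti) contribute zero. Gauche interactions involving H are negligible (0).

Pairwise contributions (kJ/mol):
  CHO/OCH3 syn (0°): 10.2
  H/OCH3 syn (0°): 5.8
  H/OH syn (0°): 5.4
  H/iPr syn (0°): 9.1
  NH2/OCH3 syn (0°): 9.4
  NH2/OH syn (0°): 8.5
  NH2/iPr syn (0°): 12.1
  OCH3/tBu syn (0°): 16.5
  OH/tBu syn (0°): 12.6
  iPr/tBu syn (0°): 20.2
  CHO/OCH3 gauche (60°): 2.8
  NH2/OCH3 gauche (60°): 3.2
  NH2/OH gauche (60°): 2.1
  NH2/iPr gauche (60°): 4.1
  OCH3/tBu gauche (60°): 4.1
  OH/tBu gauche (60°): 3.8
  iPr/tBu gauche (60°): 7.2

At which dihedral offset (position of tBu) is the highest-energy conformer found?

tBu at 0° is eclipsed. OH at 0° is eclipsed with tBu at 0° (12.6); iPr at 120° is eclipsed with NH2 at 120° (12.1); OCH3 at 240° is eclipsed with H at 240° (5.8). Total 30.5 kJ/mol.
tBu at 60° is staggered. OH at 0° is gauche with tBu at 60° (3.8); iPr at 120° is gauche with tBu at 60° (7.2); iPr at 120° is gauche with NH2 at 180° (4.1); OCH3 at 240° is gauche with NH2 at 180° (3.2). Total 18.3 kJ/mol.
tBu at 120° is eclipsed. OH at 0° is eclipsed with H at 0° (5.4); iPr at 120° is eclipsed with tBu at 120° (20.2); OCH3 at 240° is eclipsed with NH2 at 240° (9.4). Total 35.0 kJ/mol.
tBu at 180° is staggered. OH at 0° is gauche with NH2 at 300° (2.1); iPr at 120° is gauche with tBu at 180° (7.2); OCH3 at 240° is gauche with tBu at 180° (4.1); OCH3 at 240° is gauche with NH2 at 300° (3.2). Total 16.6 kJ/mol.
tBu at 240° is eclipsed. OH at 0° is eclipsed with NH2 at 0° (8.5); iPr at 120° is eclipsed with H at 120° (9.1); OCH3 at 240° is eclipsed with tBu at 240° (16.5). Total 34.1 kJ/mol.
tBu at 300° is staggered. OH at 0° is gauche with tBu at 300° (3.8); OH at 0° is gauche with NH2 at 60° (2.1); iPr at 120° is gauche with NH2 at 60° (4.1); OCH3 at 240° is gauche with tBu at 300° (4.1). Total 14.1 kJ/mol.
The maximum (35.0 kJ/mol) occurs with tBu at 120°.

120°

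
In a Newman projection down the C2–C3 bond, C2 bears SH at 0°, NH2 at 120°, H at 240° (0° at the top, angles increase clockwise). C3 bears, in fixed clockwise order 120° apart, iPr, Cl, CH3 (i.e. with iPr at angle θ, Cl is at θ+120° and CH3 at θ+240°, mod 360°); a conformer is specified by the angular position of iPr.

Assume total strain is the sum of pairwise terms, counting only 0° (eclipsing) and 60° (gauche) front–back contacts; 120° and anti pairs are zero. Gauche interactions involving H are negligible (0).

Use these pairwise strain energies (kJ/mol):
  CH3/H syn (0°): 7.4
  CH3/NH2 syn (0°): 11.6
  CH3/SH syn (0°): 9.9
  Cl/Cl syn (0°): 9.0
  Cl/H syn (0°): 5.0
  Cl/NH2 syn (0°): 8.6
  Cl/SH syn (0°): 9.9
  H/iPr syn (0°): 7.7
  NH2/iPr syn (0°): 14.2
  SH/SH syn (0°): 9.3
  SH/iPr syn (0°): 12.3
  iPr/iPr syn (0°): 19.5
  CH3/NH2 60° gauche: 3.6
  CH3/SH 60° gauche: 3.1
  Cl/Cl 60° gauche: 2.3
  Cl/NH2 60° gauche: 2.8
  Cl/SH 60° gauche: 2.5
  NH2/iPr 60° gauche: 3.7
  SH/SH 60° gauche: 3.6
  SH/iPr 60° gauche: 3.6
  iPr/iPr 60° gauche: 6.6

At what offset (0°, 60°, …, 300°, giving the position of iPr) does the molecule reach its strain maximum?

iPr at 0° (eclipsed): SH(0°)/iPr(0°) eclipsed 12.3; NH2(120°)/Cl(120°) eclipsed 8.6; H(240°)/CH3(240°) eclipsed 7.4 → 28.3 kJ/mol.
iPr at 60° (staggered): SH(0°)/iPr(60°) gauche 3.6; SH(0°)/CH3(300°) gauche 3.1; NH2(120°)/iPr(60°) gauche 3.7; NH2(120°)/Cl(180°) gauche 2.8 → 13.2 kJ/mol.
iPr at 120° (eclipsed): SH(0°)/CH3(0°) eclipsed 9.9; NH2(120°)/iPr(120°) eclipsed 14.2; H(240°)/Cl(240°) eclipsed 5.0 → 29.1 kJ/mol.
iPr at 180° (staggered): SH(0°)/Cl(300°) gauche 2.5; SH(0°)/CH3(60°) gauche 3.1; NH2(120°)/iPr(180°) gauche 3.7; NH2(120°)/CH3(60°) gauche 3.6 → 12.9 kJ/mol.
iPr at 240° (eclipsed): SH(0°)/Cl(0°) eclipsed 9.9; NH2(120°)/CH3(120°) eclipsed 11.6; H(240°)/iPr(240°) eclipsed 7.7 → 29.2 kJ/mol.
iPr at 300° (staggered): SH(0°)/iPr(300°) gauche 3.6; SH(0°)/Cl(60°) gauche 2.5; NH2(120°)/Cl(60°) gauche 2.8; NH2(120°)/CH3(180°) gauche 3.6 → 12.5 kJ/mol.
The maximum (29.2 kJ/mol) occurs with iPr at 240°.

240°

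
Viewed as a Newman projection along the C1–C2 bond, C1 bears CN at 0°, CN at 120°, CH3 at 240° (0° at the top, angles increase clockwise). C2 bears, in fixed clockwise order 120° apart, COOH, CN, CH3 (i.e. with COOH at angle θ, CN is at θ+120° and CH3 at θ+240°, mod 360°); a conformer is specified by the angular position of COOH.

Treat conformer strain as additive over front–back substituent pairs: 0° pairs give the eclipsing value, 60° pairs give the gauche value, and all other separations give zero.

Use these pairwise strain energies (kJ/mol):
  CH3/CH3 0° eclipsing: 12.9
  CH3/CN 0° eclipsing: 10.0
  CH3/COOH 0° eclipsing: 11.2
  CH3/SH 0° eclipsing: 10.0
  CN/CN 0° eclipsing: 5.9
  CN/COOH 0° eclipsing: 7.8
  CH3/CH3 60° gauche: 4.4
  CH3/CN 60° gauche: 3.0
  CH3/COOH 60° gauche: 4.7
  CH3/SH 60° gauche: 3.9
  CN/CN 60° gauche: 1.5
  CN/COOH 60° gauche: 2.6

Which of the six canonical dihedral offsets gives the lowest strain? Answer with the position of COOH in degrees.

COOH at 0° (eclipsed): CN(0°)/COOH(0°) eclipsed 7.8; CN(120°)/CN(120°) eclipsed 5.9; CH3(240°)/CH3(240°) eclipsed 12.9 → 26.6 kJ/mol.
COOH at 60° (staggered): CN(0°)/COOH(60°) gauche 2.6; CN(0°)/CH3(300°) gauche 3.0; CN(120°)/COOH(60°) gauche 2.6; CN(120°)/CN(180°) gauche 1.5; CH3(240°)/CN(180°) gauche 3.0; CH3(240°)/CH3(300°) gauche 4.4 → 17.1 kJ/mol.
COOH at 120° (eclipsed): CN(0°)/CH3(0°) eclipsed 10.0; CN(120°)/COOH(120°) eclipsed 7.8; CH3(240°)/CN(240°) eclipsed 10.0 → 27.8 kJ/mol.
COOH at 180° (staggered): CN(0°)/CN(300°) gauche 1.5; CN(0°)/CH3(60°) gauche 3.0; CN(120°)/COOH(180°) gauche 2.6; CN(120°)/CH3(60°) gauche 3.0; CH3(240°)/COOH(180°) gauche 4.7; CH3(240°)/CN(300°) gauche 3.0 → 17.8 kJ/mol.
COOH at 240° (eclipsed): CN(0°)/CN(0°) eclipsed 5.9; CN(120°)/CH3(120°) eclipsed 10.0; CH3(240°)/COOH(240°) eclipsed 11.2 → 27.1 kJ/mol.
COOH at 300° (staggered): CN(0°)/COOH(300°) gauche 2.6; CN(0°)/CN(60°) gauche 1.5; CN(120°)/CN(60°) gauche 1.5; CN(120°)/CH3(180°) gauche 3.0; CH3(240°)/COOH(300°) gauche 4.7; CH3(240°)/CH3(180°) gauche 4.4 → 17.7 kJ/mol.
The minimum (17.1 kJ/mol) occurs with COOH at 60°.

60°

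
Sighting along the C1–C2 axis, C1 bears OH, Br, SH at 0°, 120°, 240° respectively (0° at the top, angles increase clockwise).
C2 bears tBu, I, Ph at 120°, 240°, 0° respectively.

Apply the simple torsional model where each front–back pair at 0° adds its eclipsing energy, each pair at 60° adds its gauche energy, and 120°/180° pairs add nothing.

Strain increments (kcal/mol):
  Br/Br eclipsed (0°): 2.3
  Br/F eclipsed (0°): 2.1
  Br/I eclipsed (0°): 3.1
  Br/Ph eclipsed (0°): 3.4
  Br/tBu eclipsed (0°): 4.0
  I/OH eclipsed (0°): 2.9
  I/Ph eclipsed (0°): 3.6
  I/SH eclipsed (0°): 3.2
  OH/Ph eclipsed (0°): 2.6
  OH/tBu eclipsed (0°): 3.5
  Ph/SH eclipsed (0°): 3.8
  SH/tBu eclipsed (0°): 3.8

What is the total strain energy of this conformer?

This conformer is eclipsed. OH at 0° is eclipsed with Ph at 0° (2.6); Br at 120° is eclipsed with tBu at 120° (4.0); SH at 240° is eclipsed with I at 240° (3.2). Total 9.8 kcal/mol.

9.8 kcal/mol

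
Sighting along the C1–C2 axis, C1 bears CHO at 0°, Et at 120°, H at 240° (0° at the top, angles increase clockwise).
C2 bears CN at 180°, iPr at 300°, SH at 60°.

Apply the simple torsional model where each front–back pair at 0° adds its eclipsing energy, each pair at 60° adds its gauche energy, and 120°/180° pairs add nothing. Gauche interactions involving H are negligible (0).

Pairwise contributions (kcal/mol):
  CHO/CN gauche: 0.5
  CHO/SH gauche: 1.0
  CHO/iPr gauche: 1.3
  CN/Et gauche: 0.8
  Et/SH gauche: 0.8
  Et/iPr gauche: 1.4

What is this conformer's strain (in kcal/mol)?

This conformer (staggered): CHO(0°)/iPr(300°) gauche 1.3; CHO(0°)/SH(60°) gauche 1.0; Et(120°)/CN(180°) gauche 0.8; Et(120°)/SH(60°) gauche 0.8 → 3.9 kcal/mol.

3.9 kcal/mol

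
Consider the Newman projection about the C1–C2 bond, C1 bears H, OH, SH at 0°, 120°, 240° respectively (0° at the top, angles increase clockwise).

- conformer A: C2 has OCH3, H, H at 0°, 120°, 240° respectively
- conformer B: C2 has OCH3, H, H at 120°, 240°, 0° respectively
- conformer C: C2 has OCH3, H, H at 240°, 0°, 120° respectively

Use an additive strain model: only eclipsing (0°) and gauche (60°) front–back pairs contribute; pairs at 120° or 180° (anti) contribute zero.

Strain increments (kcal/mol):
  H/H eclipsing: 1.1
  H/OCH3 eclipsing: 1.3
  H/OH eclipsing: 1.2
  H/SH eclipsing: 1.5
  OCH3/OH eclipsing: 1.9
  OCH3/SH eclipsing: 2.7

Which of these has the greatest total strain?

A is eclipsed. H at 0° is eclipsed with OCH3 at 0° (1.3); OH at 120° is eclipsed with H at 120° (1.2); SH at 240° is eclipsed with H at 240° (1.5). Total 4.0 kcal/mol.
B is eclipsed. H at 0° is eclipsed with H at 0° (1.1); OH at 120° is eclipsed with OCH3 at 120° (1.9); SH at 240° is eclipsed with H at 240° (1.5). Total 4.5 kcal/mol.
C is eclipsed. H at 0° is eclipsed with H at 0° (1.1); OH at 120° is eclipsed with H at 120° (1.2); SH at 240° is eclipsed with OCH3 at 240° (2.7). Total 5.0 kcal/mol.
C has the highest total (5.0 kcal/mol).

C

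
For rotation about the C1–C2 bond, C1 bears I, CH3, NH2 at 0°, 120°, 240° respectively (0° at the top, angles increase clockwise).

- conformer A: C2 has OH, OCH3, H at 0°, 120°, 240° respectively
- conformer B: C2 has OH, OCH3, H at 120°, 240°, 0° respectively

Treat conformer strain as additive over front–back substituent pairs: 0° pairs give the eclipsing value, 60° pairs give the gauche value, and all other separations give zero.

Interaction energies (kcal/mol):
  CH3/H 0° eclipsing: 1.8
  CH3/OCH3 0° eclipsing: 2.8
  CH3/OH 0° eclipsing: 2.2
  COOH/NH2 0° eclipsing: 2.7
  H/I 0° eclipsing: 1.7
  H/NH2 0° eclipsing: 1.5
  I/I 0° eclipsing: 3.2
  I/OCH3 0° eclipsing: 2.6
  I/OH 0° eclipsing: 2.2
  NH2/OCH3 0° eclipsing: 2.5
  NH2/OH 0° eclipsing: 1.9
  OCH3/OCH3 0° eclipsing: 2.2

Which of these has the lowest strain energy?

A (eclipsed): I–OH eclipsed, CH3–OCH3 eclipsed, NH2–H eclipsed; 2.2 + 2.8 + 1.5 = 6.5 kcal/mol.
B (eclipsed): I–H eclipsed, CH3–OH eclipsed, NH2–OCH3 eclipsed; 1.7 + 2.2 + 2.5 = 6.4 kcal/mol.
B has the lowest total (6.4 kcal/mol).

B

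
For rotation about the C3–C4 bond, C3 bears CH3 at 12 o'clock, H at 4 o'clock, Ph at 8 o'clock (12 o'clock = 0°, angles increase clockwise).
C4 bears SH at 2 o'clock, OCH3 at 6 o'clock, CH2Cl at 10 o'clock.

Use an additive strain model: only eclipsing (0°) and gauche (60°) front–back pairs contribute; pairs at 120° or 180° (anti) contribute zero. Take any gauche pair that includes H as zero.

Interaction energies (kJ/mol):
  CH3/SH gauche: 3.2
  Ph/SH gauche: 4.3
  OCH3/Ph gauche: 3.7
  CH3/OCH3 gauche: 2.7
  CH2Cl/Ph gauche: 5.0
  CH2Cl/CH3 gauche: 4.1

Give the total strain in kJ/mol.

16.0 kJ/mol

This conformer (staggered): CH3(0°)/SH(60°) gauche 3.2; CH3(0°)/CH2Cl(300°) gauche 4.1; Ph(240°)/OCH3(180°) gauche 3.7; Ph(240°)/CH2Cl(300°) gauche 5.0 → 16.0 kJ/mol.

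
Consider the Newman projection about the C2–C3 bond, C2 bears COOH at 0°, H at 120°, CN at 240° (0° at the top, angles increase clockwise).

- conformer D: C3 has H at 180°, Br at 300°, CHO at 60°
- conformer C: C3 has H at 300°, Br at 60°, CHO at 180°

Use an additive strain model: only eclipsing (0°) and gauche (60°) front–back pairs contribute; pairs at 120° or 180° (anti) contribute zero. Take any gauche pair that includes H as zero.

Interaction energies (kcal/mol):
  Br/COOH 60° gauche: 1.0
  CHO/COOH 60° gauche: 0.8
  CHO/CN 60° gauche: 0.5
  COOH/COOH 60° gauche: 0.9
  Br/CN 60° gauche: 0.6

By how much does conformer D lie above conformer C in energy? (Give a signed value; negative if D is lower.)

+0.9 kcal/mol

D (staggered): COOH–Br gauche, COOH–CHO gauche, CN–Br gauche; 1.0 + 0.8 + 0.6 = 2.4 kcal/mol.
C (staggered): COOH–Br gauche, CN–CHO gauche; 1.0 + 0.5 = 1.5 kcal/mol.
E(D) − E(C) = 2.4 − 1.5 = +0.9 kcal/mol.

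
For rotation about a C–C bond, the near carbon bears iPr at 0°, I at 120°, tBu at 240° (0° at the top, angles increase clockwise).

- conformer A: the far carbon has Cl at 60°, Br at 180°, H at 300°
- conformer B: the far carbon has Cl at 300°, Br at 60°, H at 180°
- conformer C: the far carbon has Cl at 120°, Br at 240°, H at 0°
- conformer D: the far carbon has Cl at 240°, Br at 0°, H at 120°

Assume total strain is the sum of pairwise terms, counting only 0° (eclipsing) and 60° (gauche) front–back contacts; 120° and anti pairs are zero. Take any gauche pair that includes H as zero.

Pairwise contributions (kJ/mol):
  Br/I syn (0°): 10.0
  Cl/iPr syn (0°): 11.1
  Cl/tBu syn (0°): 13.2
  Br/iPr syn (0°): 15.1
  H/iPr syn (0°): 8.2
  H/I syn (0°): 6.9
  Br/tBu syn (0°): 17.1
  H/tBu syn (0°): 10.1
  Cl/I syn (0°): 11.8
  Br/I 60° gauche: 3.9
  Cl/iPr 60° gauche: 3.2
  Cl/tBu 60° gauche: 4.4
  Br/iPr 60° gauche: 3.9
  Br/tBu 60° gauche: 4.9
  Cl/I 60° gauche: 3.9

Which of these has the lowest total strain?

B

A (staggered): iPr–Cl gauche, I–Cl gauche, I–Br gauche, tBu–Br gauche; 3.2 + 3.9 + 3.9 + 4.9 = 15.9 kJ/mol.
B (staggered): iPr–Cl gauche, iPr–Br gauche, I–Br gauche, tBu–Cl gauche; 3.2 + 3.9 + 3.9 + 4.4 = 15.4 kJ/mol.
C (eclipsed): iPr–H eclipsed, I–Cl eclipsed, tBu–Br eclipsed; 8.2 + 11.8 + 17.1 = 37.1 kJ/mol.
D (eclipsed): iPr–Br eclipsed, I–H eclipsed, tBu–Cl eclipsed; 15.1 + 6.9 + 13.2 = 35.2 kJ/mol.
B has the lowest total (15.4 kJ/mol).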